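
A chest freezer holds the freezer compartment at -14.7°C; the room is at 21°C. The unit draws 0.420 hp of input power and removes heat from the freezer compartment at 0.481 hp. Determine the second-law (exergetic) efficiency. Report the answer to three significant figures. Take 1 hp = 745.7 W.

0.158

COP_actual = Q̇_C/Ẇ = 0.4810/0.4200 = 1.145.
In absolute terms T_C = 258.45 K and T_H = 294.15 K, so ΔT = 35.70 K.
COP_Carnot = T_C/ΔT = 258.45/35.70 = 7.239.
η_II = COP_actual/COP_Carnot = 1.145/7.239 = 0.1582.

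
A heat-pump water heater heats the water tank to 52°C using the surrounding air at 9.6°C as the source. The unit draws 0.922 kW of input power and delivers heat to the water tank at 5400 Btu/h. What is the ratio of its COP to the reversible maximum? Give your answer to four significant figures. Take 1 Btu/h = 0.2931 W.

Converting, Q̇_H = 5400 Btu/h = 1.583 kW, so COP_actual = Q̇_H/Ẇ = 1.583/0.9220 = 1.717.
In absolute terms T_C = 282.75 K and T_H = 325.15 K, so ΔT = 42.40 K.
COP_Carnot = T_H/ΔT = 325.15/42.40 = 7.669.
η_II = COP_actual/COP_Carnot = 1.717/7.669 = 0.2239.

0.2239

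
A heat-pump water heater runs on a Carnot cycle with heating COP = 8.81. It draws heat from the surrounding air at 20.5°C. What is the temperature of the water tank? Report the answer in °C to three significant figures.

58.1 °C

COP_HP = T_H/(T_H − T_C) rearranges to T_H = COP·T_C/(COP − 1).
With T_C = 293.65 K, T_H = 8.81 × 293.65/7.810 = 331.25 K.
Converting, 331.25 K = 58.10°C.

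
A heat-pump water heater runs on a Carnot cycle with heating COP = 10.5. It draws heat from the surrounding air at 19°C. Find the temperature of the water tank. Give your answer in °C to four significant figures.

COP_HP = T_H/(T_H − T_C) rearranges to T_H = COP·T_C/(COP − 1).
With T_C = 292.15 K, T_H = 10.5 × 292.15/9.500 = 322.90 K.
Converting, 322.90 K = 49.75°C.

49.75 °C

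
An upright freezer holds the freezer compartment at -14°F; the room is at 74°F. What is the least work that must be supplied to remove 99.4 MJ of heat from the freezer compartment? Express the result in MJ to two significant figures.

20 MJ

In absolute terms T_C = 247.59 K and T_H = 296.48 K, so ΔT = 48.89 K.
The reversible limit is COP_R = T_C/ΔT = 5.064, so W_min = Q_C/COP = Q_C·ΔT/T_C.
W_min = 99.40 × 48.89/247.59 = 19.63 MJ.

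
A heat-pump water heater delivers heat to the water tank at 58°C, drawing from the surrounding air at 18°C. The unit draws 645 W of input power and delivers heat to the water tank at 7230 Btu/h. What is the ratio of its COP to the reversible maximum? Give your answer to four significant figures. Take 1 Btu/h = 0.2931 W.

Converting, Q̇_H = 7230 Btu/h = 2119 W, so COP_actual = Q̇_H/Ẇ = 2119/645.0 = 3.285.
In absolute terms T_C = 291.15 K and T_H = 331.15 K, so ΔT = 40.00 K.
COP_Carnot = T_H/ΔT = 331.15/40.00 = 8.279.
η_II = COP_actual/COP_Carnot = 3.285/8.279 = 0.3969.

0.3969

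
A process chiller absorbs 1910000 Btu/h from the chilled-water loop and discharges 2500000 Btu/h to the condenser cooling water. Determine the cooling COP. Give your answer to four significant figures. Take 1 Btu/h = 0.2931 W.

3.237

The first law gives Q̇_H = Q̇_C + Ẇ, so the three rates are Q̇_C = 1910000, Q̇_H = 2500000, Ẇ = 590000 Btu/h.
COP_R = Q̇_C/Ẇ = 1910000/590000 = 3.237.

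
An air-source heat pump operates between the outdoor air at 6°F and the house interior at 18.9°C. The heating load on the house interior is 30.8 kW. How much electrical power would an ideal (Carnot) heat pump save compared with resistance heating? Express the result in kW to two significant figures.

27 kW

In absolute terms T_C = 258.71 K and T_H = 292.05 K, so ΔT = 33.34 K.
COP_Carnot = T_H/ΔT = 292.05/33.34 = 8.759.
Resistance heating needs Ẇ_res = Q̇_H = 30.80 kW; the reversible heat pump needs only Ẇ_hp = Q̇_H/COP = 3.517 kW.
Saving = 30.80 − 3.517 = 27.28 kW.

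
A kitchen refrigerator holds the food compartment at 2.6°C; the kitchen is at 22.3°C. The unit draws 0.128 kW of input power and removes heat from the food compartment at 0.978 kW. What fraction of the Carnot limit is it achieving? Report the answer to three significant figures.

0.546

COP_actual = Q̇_C/Ẇ = 0.9780/0.1280 = 7.641.
In absolute terms T_C = 275.75 K and T_H = 295.45 K, so ΔT = 19.70 K.
COP_Carnot = T_C/ΔT = 275.75/19.70 = 14.00.
η_II = COP_actual/COP_Carnot = 7.641/14.00 = 0.5459.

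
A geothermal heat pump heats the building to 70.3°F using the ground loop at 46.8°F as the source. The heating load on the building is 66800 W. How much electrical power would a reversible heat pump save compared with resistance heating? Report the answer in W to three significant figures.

In absolute terms T_C = 281.37 K and T_H = 294.43 K, so ΔT = 13.06 K.
COP_Carnot = T_H/ΔT = 294.43/13.06 = 22.55.
Resistance heating needs Ẇ_res = Q̇_H = 66800 W; the reversible heat pump needs only Ẇ_hp = Q̇_H/COP = 2962 W.
Saving = 66800 − 2962 = 63840 W.

63800 W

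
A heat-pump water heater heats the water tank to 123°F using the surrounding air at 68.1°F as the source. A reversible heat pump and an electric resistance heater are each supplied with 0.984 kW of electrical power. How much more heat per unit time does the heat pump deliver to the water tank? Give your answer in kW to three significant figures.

In absolute terms T_C = 293.21 K and T_H = 323.71 K, so ΔT = 30.50 K.
COP_Carnot = T_H/ΔT = 323.71/30.50 = 10.61.
The heat pump delivers Q̇_H = COP × Ẇ = 10.44 kW; the resistance heater delivers Ẇ = 0.9840 kW.
Extra = (COP − 1)·Ẇ = 9.459 kW.

9.46 kW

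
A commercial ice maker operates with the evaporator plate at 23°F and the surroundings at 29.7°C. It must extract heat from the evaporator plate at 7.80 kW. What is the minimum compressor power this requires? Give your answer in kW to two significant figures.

1.0 kW

In absolute terms T_C = 268.15 K and T_H = 302.85 K, so ΔT = 34.70 K.
COP_Carnot = T_C/ΔT = 268.15/34.70 = 7.728.
Ẇ_min = Q̇/COP_Carnot = 7.800/7.728 = 1.009 kW.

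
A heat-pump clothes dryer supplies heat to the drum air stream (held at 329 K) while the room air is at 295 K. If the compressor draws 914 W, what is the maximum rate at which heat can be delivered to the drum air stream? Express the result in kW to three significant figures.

The reservoir spacing is ΔT = 329 − 295 = 34.00 K.
COP_Carnot = T_H/ΔT = 329.00/34.00 = 9.676.
Q̇_max = COP_Carnot × Ẇ = 9.676 × 914.0 W = 8844 W = 8.844 kW.

8.84 kW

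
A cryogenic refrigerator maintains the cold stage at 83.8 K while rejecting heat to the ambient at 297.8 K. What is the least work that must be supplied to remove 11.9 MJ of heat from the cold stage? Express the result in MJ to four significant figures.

The reservoir spacing is ΔT = 297.8 − 83.8 = 214.0 K.
The reversible limit is COP_R = T_C/ΔT = 0.3916, so W_min = Q_C/COP = Q_C·ΔT/T_C.
W_min = 11.90 × 214.0/83.80 = 30.39 MJ.

30.39 MJ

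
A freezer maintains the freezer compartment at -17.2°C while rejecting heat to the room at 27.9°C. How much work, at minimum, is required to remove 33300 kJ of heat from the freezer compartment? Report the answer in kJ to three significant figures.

In absolute terms T_C = 255.95 K and T_H = 301.05 K, so ΔT = 45.10 K.
The reversible limit is COP_R = T_C/ΔT = 5.675, so W_min = Q_C/COP = Q_C·ΔT/T_C.
W_min = 33300 × 45.10/255.95 = 5868 kJ.

5870 kJ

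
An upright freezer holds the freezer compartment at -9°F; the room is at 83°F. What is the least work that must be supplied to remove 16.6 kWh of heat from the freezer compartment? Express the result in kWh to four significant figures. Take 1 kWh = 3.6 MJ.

In absolute terms T_C = 250.37 K and T_H = 301.48 K, so ΔT = 51.11 K.
The reversible limit is COP_R = T_C/ΔT = 4.899, so W_min = Q_C/COP = Q_C·ΔT/T_C.
W_min = 16.60 × 51.11/250.37 = 3.389 kWh.

3.389 kWh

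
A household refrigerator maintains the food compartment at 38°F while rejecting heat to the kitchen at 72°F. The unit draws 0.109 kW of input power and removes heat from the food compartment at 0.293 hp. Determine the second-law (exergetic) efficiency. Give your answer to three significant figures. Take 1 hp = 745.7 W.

0.137

Converting, Q̇_C = 0.2930 hp = 0.2185 kW, so COP_actual = Q̇_C/Ẇ = 0.2185/0.1090 = 2.004.
In absolute terms T_C = 276.48 K and T_H = 295.37 K, so ΔT = 18.89 K.
COP_Carnot = T_C/ΔT = 276.48/18.89 = 14.64.
η_II = COP_actual/COP_Carnot = 2.004/14.64 = 0.1369.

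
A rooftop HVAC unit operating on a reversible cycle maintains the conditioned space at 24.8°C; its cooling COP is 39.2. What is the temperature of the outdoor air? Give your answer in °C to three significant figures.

32.4 °C

COP_R = T_C/(T_H − T_C) gives T_H − T_C = T_C/COP.
With T_C = 297.95 K, T_H = 297.95 × (1 + 1/39.2) = 305.55 K.
Converting, 305.55 K = 32.40°C.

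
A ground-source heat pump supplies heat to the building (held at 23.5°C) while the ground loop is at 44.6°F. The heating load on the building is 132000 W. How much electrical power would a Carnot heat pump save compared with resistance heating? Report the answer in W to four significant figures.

124700 W

In absolute terms T_C = 280.15 K and T_H = 296.65 K, so ΔT = 16.50 K.
COP_Carnot = T_H/ΔT = 296.65/16.50 = 17.98.
Resistance heating needs Ẇ_res = Q̇_H = 132000 W; the reversible heat pump needs only Ẇ_hp = Q̇_H/COP = 7342 W.
Saving = 132000 − 7342 = 124700 W.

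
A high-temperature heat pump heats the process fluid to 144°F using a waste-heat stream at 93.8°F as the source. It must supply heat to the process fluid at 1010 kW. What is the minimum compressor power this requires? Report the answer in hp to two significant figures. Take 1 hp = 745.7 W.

In absolute terms T_C = 307.48 K and T_H = 335.37 K, so ΔT = 27.89 K.
COP_Carnot = T_H/ΔT = 335.37/27.89 = 12.03.
Ẇ_min = Q̇/COP_Carnot = 1010/12.03 = 83.99 kW = 112.6 hp.

110 hp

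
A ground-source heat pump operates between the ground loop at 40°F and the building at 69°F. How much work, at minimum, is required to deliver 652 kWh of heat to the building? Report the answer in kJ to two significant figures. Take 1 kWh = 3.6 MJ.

130000 kJ

In absolute terms T_C = 277.59 K and T_H = 293.71 K, so ΔT = 16.11 K.
The reversible limit is COP_HP = T_H/ΔT = 18.23, so W_min = Q_H/COP = Q_H·ΔT/T_H.
W_min = 652.0 × 16.11/293.71 = 35.77 kWh = 128800 kJ.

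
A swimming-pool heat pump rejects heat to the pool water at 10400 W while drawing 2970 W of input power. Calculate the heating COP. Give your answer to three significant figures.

The first law gives Q̇_H = Q̇_C + Ẇ, so the three rates are Q̇_C = 7430, Q̇_H = 10400, Ẇ = 2970 W.
COP_HP = Q̇_H/Ẇ = 10400/2970 = 3.502.

3.50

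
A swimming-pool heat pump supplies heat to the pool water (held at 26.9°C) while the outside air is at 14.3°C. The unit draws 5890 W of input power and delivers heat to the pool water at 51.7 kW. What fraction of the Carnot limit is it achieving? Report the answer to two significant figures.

0.37

Converting, Q̇_H = 51.70 kW = 51700 W, so COP_actual = Q̇_H/Ẇ = 51700/5890 = 8.778.
In absolute terms T_C = 287.45 K and T_H = 300.05 K, so ΔT = 12.60 K.
COP_Carnot = T_H/ΔT = 300.05/12.60 = 23.81.
η_II = COP_actual/COP_Carnot = 8.778/23.81 = 0.3686.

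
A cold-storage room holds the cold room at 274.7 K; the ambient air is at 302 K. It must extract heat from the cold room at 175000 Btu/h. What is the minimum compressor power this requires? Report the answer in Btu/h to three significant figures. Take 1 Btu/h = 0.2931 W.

17400 Btu/h

The reservoir spacing is ΔT = 302 − 274.7 = 27.30 K.
COP_Carnot = T_C/ΔT = 274.70/27.30 = 10.06.
Ẇ_min = Q̇/COP_Carnot = 175000/10.06 = 17390 Btu/h.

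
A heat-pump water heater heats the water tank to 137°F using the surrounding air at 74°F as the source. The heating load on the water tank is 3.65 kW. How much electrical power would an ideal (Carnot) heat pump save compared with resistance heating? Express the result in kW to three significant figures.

3.26 kW

In absolute terms T_C = 296.48 K and T_H = 331.48 K, so ΔT = 35.00 K.
COP_Carnot = T_H/ΔT = 331.48/35.00 = 9.471.
Resistance heating needs Ẇ_res = Q̇_H = 3.650 kW; the reversible heat pump needs only Ẇ_hp = Q̇_H/COP = 0.3854 kW.
Saving = 3.650 − 0.3854 = 3.265 kW.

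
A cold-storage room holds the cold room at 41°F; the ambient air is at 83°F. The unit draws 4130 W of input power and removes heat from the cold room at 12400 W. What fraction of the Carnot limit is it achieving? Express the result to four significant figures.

COP_actual = Q̇_C/Ẇ = 12400/4130 = 3.002.
In absolute terms T_C = 278.15 K and T_H = 301.48 K, so ΔT = 23.33 K.
COP_Carnot = T_C/ΔT = 278.15/23.33 = 11.92.
η_II = COP_actual/COP_Carnot = 3.002/11.92 = 0.2519.

0.2519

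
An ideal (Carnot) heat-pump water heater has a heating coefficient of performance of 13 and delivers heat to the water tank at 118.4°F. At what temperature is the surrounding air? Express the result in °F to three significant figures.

73.9 °F

COP_HP = T_H/(T_H − T_C) gives T_H − T_C = T_H/COP.
With T_H = 321.15 K, T_C = 321.15 × (1 − 1/13) = 296.45 K.
Converting, 296.45 K = 73.93°F.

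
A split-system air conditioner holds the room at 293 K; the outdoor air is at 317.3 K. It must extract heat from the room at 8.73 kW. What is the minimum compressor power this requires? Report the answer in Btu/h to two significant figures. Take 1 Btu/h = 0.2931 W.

The reservoir spacing is ΔT = 317.3 − 293 = 24.30 K.
COP_Carnot = T_C/ΔT = 293.00/24.30 = 12.06.
Ẇ_min = Q̇/COP_Carnot = 8.730/12.06 = 0.7240 kW = 2470 Btu/h.

2500 Btu/h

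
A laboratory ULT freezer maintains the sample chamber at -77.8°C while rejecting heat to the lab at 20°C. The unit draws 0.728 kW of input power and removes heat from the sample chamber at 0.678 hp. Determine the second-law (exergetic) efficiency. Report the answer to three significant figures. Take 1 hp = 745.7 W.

0.348

Converting, Q̇_C = 0.6780 hp = 0.5056 kW, so COP_actual = Q̇_C/Ẇ = 0.5056/0.7280 = 0.6945.
In absolute terms T_C = 195.35 K and T_H = 293.15 K, so ΔT = 97.80 K.
COP_Carnot = T_C/ΔT = 195.35/97.80 = 1.997.
η_II = COP_actual/COP_Carnot = 0.6945/1.997 = 0.3477.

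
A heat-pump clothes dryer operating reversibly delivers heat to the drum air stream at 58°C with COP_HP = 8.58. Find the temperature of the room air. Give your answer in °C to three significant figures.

19.4 °C

COP_HP = T_H/(T_H − T_C) gives T_H − T_C = T_H/COP.
With T_H = 331.15 K, T_C = 331.15 × (1 − 1/8.58) = 292.55 K.
Converting, 292.55 K = 19.40°C.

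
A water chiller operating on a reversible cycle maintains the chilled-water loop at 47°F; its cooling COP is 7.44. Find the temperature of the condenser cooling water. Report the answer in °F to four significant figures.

115.1 °F

COP_R = T_C/(T_H − T_C) gives T_H − T_C = T_C/COP.
With T_C = 281.48 K, T_H = 281.48 × (1 + 1/7.44) = 319.32 K.
Converting, 319.32 K = 115.10°F.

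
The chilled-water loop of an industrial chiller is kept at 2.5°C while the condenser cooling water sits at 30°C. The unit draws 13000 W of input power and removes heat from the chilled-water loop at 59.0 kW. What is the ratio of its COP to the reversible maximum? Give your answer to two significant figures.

0.45

Converting, Q̇_C = 59.00 kW = 59000 W, so COP_actual = Q̇_C/Ẇ = 59000/13000 = 4.538.
In absolute terms T_C = 275.65 K and T_H = 303.15 K, so ΔT = 27.50 K.
COP_Carnot = T_C/ΔT = 275.65/27.50 = 10.02.
η_II = COP_actual/COP_Carnot = 4.538/10.02 = 0.4528.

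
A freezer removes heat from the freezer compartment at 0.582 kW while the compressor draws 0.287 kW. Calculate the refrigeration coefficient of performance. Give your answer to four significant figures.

2.028

The first law gives Q̇_H = Q̇_C + Ẇ, so the three rates are Q̇_C = 0.5820, Q̇_H = 0.8690, Ẇ = 0.2870 kW.
COP_R = Q̇_C/Ẇ = 0.5820/0.2870 = 2.028.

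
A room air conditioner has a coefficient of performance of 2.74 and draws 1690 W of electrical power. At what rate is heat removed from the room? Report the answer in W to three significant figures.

Q̇_C = COP × Ẇ = 2.74 × 1690 = 4631 W.

4630 W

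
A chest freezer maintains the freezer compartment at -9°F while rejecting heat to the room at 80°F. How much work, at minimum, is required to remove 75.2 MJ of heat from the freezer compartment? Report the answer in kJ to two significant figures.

15000 kJ

In absolute terms T_C = 250.37 K and T_H = 299.82 K, so ΔT = 49.44 K.
The reversible limit is COP_R = T_C/ΔT = 5.064, so W_min = Q_C/COP = Q_C·ΔT/T_C.
W_min = 75.20 × 49.44/250.37 = 14.85 MJ = 14850 kJ.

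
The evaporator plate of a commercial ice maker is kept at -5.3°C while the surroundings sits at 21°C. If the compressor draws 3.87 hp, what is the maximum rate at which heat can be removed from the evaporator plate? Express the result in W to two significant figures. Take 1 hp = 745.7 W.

29000 W

In absolute terms T_C = 267.85 K and T_H = 294.15 K, so ΔT = 26.30 K.
COP_Carnot = T_C/ΔT = 267.85/26.30 = 10.18.
Q̇_max = COP_Carnot × Ẇ = 10.18 × 3.870 hp = 39.41 hp = 29390 W.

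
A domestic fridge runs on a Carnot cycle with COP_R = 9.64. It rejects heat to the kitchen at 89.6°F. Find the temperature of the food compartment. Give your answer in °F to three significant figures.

For a Carnot refrigerator COP_R = T_C/(T_H − T_C), so T_C = COP·T_H/(1 + COP).
With T_H = 305.15 K, T_C = 9.64 × 305.15/10.64 = 276.47 K.
Converting, 276.47 K = 37.98°F.

38.0 °F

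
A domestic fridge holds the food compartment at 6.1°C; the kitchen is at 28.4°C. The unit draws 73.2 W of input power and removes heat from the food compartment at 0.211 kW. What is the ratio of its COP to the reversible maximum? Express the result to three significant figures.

Converting, Q̇_C = 0.2110 kW = 211.0 W, so COP_actual = Q̇_C/Ẇ = 211.0/73.20 = 2.883.
In absolute terms T_C = 279.25 K and T_H = 301.55 K, so ΔT = 22.30 K.
COP_Carnot = T_C/ΔT = 279.25/22.30 = 12.52.
η_II = COP_actual/COP_Carnot = 2.883/12.52 = 0.2302.

0.230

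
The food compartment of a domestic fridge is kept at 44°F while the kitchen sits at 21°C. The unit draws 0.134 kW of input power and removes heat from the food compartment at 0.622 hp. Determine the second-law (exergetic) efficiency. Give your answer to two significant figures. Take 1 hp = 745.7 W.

0.18

Converting, Q̇_C = 0.6220 hp = 0.4638 kW, so COP_actual = Q̇_C/Ẇ = 0.4638/0.1340 = 3.461.
In absolute terms T_C = 279.82 K and T_H = 294.15 K, so ΔT = 14.33 K.
COP_Carnot = T_C/ΔT = 279.82/14.33 = 19.52.
η_II = COP_actual/COP_Carnot = 3.461/19.52 = 0.1773.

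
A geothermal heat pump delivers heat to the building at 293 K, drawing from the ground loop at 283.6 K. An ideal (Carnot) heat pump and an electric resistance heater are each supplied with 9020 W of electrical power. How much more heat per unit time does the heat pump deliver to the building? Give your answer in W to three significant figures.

272000 W

The reservoir spacing is ΔT = 293 − 283.6 = 9.400 K.
COP_Carnot = T_H/ΔT = 293.00/9.400 = 31.17.
The heat pump delivers Q̇_H = COP × Ẇ = 281200 W; the resistance heater delivers Ẇ = 9020 W.
Extra = (COP − 1)·Ẇ = 272100 W.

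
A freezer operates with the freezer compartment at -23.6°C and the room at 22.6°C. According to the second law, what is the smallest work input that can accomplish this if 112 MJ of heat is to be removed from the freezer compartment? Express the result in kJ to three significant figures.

20700 kJ

In absolute terms T_C = 249.55 K and T_H = 295.75 K, so ΔT = 46.20 K.
The reversible limit is COP_R = T_C/ΔT = 5.402, so W_min = Q_C/COP = Q_C·ΔT/T_C.
W_min = 112.0 × 46.20/249.55 = 20.73 MJ = 20730 kJ.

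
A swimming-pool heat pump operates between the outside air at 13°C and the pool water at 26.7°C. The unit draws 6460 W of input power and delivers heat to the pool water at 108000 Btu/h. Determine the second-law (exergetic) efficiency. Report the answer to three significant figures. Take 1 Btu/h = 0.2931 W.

Converting, Q̇_H = 108000 Btu/h = 31650 W, so COP_actual = Q̇_H/Ẇ = 31650/6460 = 4.900.
In absolute terms T_C = 286.15 K and T_H = 299.85 K, so ΔT = 13.70 K.
COP_Carnot = T_H/ΔT = 299.85/13.70 = 21.89.
η_II = COP_actual/COP_Carnot = 4.900/21.89 = 0.2239.

0.224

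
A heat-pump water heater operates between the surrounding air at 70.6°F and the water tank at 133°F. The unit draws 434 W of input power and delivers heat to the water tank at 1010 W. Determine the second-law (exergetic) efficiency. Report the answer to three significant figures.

COP_actual = Q̇_H/Ẇ = 1010/434.0 = 2.327.
In absolute terms T_C = 294.59 K and T_H = 329.26 K, so ΔT = 34.67 K.
COP_Carnot = T_H/ΔT = 329.26/34.67 = 9.498.
η_II = COP_actual/COP_Carnot = 2.327/9.498 = 0.2450.

0.245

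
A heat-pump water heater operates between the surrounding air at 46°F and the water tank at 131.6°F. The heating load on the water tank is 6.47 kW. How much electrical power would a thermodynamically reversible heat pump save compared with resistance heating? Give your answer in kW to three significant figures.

5.53 kW

In absolute terms T_C = 280.93 K and T_H = 328.48 K, so ΔT = 47.56 K.
COP_Carnot = T_H/ΔT = 328.48/47.56 = 6.907.
Resistance heating needs Ẇ_res = Q̇_H = 6.470 kW; the reversible heat pump needs only Ẇ_hp = Q̇_H/COP = 0.9367 kW.
Saving = 6.470 − 0.9367 = 5.533 kW.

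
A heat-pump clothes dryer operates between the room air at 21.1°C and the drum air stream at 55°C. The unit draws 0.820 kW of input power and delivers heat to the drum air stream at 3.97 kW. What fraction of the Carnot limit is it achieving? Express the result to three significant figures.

COP_actual = Q̇_H/Ẇ = 3.970/0.8200 = 4.841.
In absolute terms T_C = 294.25 K and T_H = 328.15 K, so ΔT = 33.90 K.
COP_Carnot = T_H/ΔT = 328.15/33.90 = 9.680.
η_II = COP_actual/COP_Carnot = 4.841/9.680 = 0.5002.

0.500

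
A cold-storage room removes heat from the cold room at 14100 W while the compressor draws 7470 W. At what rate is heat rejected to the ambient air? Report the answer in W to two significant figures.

For a cyclic device the first law requires Q̇_H = Q̇_C + Ẇ.
Q̇_H = Q̇_C + Ẇ = 21570 W.

22000 W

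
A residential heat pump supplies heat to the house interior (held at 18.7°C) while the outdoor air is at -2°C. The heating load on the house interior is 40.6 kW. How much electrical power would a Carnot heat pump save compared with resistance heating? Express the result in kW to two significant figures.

38 kW

In absolute terms T_C = 271.15 K and T_H = 291.85 K, so ΔT = 20.70 K.
COP_Carnot = T_H/ΔT = 291.85/20.70 = 14.10.
Resistance heating needs Ẇ_res = Q̇_H = 40.60 kW; the reversible heat pump needs only Ẇ_hp = Q̇_H/COP = 2.880 kW.
Saving = 40.60 − 2.880 = 37.72 kW.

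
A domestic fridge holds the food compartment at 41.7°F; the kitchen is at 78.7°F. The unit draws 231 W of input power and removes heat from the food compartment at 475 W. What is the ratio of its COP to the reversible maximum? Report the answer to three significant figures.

0.152

COP_actual = Q̇_C/Ẇ = 475.0/231.0 = 2.056.
In absolute terms T_C = 278.54 K and T_H = 299.09 K, so ΔT = 20.56 K.
COP_Carnot = T_C/ΔT = 278.54/20.56 = 13.55.
η_II = COP_actual/COP_Carnot = 2.056/13.55 = 0.1517.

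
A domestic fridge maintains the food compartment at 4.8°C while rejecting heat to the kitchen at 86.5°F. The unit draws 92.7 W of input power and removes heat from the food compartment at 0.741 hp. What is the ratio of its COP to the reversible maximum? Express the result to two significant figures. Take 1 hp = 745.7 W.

0.55

Converting, Q̇_C = 0.7410 hp = 552.6 W, so COP_actual = Q̇_C/Ẇ = 552.6/92.70 = 5.961.
In absolute terms T_C = 277.95 K and T_H = 303.43 K, so ΔT = 25.48 K.
COP_Carnot = T_C/ΔT = 277.95/25.48 = 10.91.
η_II = COP_actual/COP_Carnot = 5.961/10.91 = 0.5464.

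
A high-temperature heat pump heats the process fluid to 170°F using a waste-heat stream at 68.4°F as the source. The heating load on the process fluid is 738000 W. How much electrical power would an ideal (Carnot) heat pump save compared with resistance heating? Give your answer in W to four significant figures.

618900 W

In absolute terms T_C = 293.37 K and T_H = 349.82 K, so ΔT = 56.44 K.
COP_Carnot = T_H/ΔT = 349.82/56.44 = 6.198.
Resistance heating needs Ẇ_res = Q̇_H = 738000 W; the reversible heat pump needs only Ẇ_hp = Q̇_H/COP = 119100 W.
Saving = 738000 − 119100 = 618900 W.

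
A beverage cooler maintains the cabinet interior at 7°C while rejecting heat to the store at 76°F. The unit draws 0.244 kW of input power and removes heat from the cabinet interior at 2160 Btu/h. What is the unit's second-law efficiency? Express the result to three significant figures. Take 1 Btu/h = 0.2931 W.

0.162

Converting, Q̇_C = 2160 Btu/h = 0.6331 kW, so COP_actual = Q̇_C/Ẇ = 0.6331/0.2440 = 2.595.
In absolute terms T_C = 280.15 K and T_H = 297.59 K, so ΔT = 17.44 K.
COP_Carnot = T_C/ΔT = 280.15/17.44 = 16.06.
η_II = COP_actual/COP_Carnot = 2.595/16.06 = 0.1616.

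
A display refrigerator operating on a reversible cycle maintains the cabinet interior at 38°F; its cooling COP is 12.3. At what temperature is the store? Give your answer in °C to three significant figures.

COP_R = T_C/(T_H − T_C) gives T_H − T_C = T_C/COP.
With T_C = 276.48 K, T_H = 276.48 × (1 + 1/12.3) = 298.96 K.
Converting, 298.96 K = 25.81°C.

25.8 °C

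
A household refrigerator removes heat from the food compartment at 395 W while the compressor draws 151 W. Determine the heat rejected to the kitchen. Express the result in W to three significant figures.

For a cyclic device the first law requires Q̇_H = Q̇_C + Ẇ.
Q̇_H = Q̇_C + Ẇ = 546.0 W.

546 W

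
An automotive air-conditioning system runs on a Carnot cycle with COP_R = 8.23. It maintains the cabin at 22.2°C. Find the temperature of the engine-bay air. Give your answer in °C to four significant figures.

58.09 °C

COP_R = T_C/(T_H − T_C) gives T_H − T_C = T_C/COP.
With T_C = 295.35 K, T_H = 295.35 × (1 + 1/8.23) = 331.24 K.
Converting, 331.24 K = 58.09°C.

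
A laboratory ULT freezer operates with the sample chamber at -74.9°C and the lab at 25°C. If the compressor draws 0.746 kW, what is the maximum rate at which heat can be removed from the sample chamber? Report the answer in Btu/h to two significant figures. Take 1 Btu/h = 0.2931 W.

In absolute terms T_C = 198.25 K and T_H = 298.15 K, so ΔT = 99.90 K.
COP_Carnot = T_C/ΔT = 198.25/99.90 = 1.984.
Q̇_max = COP_Carnot × Ẇ = 1.984 × 0.7460 kW = 1.480 kW = 5051 Btu/h.

5100 Btu/h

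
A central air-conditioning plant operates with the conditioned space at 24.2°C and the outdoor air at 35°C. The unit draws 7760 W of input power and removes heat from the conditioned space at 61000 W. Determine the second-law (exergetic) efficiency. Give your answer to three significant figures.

COP_actual = Q̇_C/Ẇ = 61000/7760 = 7.861.
In absolute terms T_C = 297.35 K and T_H = 308.15 K, so ΔT = 10.80 K.
COP_Carnot = T_C/ΔT = 297.35/10.80 = 27.53.
η_II = COP_actual/COP_Carnot = 7.861/27.53 = 0.2855.

0.286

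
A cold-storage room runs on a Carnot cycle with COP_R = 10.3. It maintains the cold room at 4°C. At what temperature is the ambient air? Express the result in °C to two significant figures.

COP_R = T_C/(T_H − T_C) gives T_H − T_C = T_C/COP.
With T_C = 277.15 K, T_H = 277.15 × (1 + 1/10.3) = 304.06 K.
Converting, 304.06 K = 30.91°C.

31 °C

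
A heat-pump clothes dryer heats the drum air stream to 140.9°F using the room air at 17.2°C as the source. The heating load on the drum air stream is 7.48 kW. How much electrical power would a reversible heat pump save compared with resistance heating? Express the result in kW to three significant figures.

6.51 kW

In absolute terms T_C = 290.35 K and T_H = 333.65 K, so ΔT = 43.30 K.
COP_Carnot = T_H/ΔT = 333.65/43.30 = 7.706.
Resistance heating needs Ẇ_res = Q̇_H = 7.480 kW; the reversible heat pump needs only Ẇ_hp = Q̇_H/COP = 0.9707 kW.
Saving = 7.480 − 0.9707 = 6.509 kW.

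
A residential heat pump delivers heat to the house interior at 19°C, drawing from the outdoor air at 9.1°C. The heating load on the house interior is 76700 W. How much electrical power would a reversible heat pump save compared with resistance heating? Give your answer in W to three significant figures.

In absolute terms T_C = 282.25 K and T_H = 292.15 K, so ΔT = 9.900 K.
COP_Carnot = T_H/ΔT = 292.15/9.900 = 29.51.
Resistance heating needs Ẇ_res = Q̇_H = 76700 W; the reversible heat pump needs only Ẇ_hp = Q̇_H/COP = 2599 W.
Saving = 76700 − 2599 = 74100 W.

74100 W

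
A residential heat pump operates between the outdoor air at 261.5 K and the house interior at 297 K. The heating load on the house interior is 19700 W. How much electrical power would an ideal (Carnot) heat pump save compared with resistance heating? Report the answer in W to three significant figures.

17300 W

The reservoir spacing is ΔT = 297 − 261.5 = 35.50 K.
COP_Carnot = T_H/ΔT = 297.00/35.50 = 8.366.
Resistance heating needs Ẇ_res = Q̇_H = 19700 W; the reversible heat pump needs only Ẇ_hp = Q̇_H/COP = 2355 W.
Saving = 19700 − 2355 = 17350 W.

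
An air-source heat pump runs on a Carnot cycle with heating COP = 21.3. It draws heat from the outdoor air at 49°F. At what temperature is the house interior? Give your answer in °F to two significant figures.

COP_HP = T_H/(T_H − T_C) rearranges to T_H = COP·T_C/(COP − 1).
With T_C = 282.59 K, T_H = 21.3 × 282.59/20.30 = 296.52 K.
Converting, 296.52 K = 74.06°F.

74 °F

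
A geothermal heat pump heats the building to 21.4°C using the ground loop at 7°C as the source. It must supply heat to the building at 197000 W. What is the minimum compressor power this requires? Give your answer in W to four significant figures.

9631 W

In absolute terms T_C = 280.15 K and T_H = 294.55 K, so ΔT = 14.40 K.
COP_Carnot = T_H/ΔT = 294.55/14.40 = 20.45.
Ẇ_min = Q̇/COP_Carnot = 197000/20.45 = 9631 W.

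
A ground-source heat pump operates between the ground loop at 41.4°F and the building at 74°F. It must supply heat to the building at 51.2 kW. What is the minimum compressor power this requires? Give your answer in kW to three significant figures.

3.13 kW

In absolute terms T_C = 278.37 K and T_H = 296.48 K, so ΔT = 18.11 K.
COP_Carnot = T_H/ΔT = 296.48/18.11 = 16.37.
Ẇ_min = Q̇/COP_Carnot = 51.20/16.37 = 3.128 kW.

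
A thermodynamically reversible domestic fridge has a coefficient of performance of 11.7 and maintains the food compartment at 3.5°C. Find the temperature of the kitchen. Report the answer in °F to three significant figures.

80.9 °F

COP_R = T_C/(T_H − T_C) gives T_H − T_C = T_C/COP.
With T_C = 276.65 K, T_H = 276.65 × (1 + 1/11.7) = 300.30 K.
Converting, 300.30 K = 80.86°F.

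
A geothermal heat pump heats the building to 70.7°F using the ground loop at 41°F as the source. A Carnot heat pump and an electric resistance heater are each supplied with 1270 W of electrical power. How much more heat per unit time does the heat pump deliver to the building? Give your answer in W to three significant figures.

In absolute terms T_C = 278.15 K and T_H = 294.65 K, so ΔT = 16.50 K.
COP_Carnot = T_H/ΔT = 294.65/16.50 = 17.86.
The heat pump delivers Q̇_H = COP × Ẇ = 22680 W; the resistance heater delivers Ẇ = 1270 W.
Extra = (COP − 1)·Ẇ = 21410 W.

21400 W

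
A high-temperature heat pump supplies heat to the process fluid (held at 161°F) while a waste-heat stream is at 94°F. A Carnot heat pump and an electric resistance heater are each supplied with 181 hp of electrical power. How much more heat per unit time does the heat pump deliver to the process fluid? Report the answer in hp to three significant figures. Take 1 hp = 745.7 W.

In absolute terms T_C = 307.59 K and T_H = 344.82 K, so ΔT = 37.22 K.
COP_Carnot = T_H/ΔT = 344.82/37.22 = 9.264.
The heat pump delivers Q̇_H = COP × Ẇ = 1677 hp; the resistance heater delivers Ẇ = 181.0 hp.
Extra = (COP − 1)·Ẇ = 1496 hp.

1500 hp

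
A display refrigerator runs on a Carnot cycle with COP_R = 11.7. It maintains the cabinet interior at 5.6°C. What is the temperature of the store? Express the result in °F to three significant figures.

COP_R = T_C/(T_H − T_C) gives T_H − T_C = T_C/COP.
With T_C = 278.75 K, T_H = 278.75 × (1 + 1/11.7) = 302.57 K.
Converting, 302.57 K = 84.96°F.

85.0 °F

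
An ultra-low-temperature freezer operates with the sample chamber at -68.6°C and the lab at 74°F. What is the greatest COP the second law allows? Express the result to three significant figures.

In absolute terms T_C = 204.55 K and T_H = 296.48 K, so ΔT = 91.93 K.
For a reversible cycle, COP_Carnot = T_C/ΔT = 204.55/91.93 = 2.225.

2.22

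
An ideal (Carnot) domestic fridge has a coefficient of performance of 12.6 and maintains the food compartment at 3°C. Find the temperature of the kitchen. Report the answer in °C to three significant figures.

COP_R = T_C/(T_H − T_C) gives T_H − T_C = T_C/COP.
With T_C = 276.15 K, T_H = 276.15 × (1 + 1/12.6) = 298.07 K.
Converting, 298.07 K = 24.92°C.

24.9 °C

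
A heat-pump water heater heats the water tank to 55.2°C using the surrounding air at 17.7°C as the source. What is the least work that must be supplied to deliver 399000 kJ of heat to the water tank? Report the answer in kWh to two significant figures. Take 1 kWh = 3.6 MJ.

13 kWh

In absolute terms T_C = 290.85 K and T_H = 328.35 K, so ΔT = 37.50 K.
The reversible limit is COP_HP = T_H/ΔT = 8.756, so W_min = Q_H/COP = Q_H·ΔT/T_H.
W_min = 399000 × 37.50/328.35 = 45570 kJ = 12.66 kWh.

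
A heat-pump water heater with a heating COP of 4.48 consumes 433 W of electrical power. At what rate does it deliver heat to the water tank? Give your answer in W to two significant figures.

Q̇_H = COP_HP × Ẇ = 4.48 × 433.0 = 1940 W.

1900 W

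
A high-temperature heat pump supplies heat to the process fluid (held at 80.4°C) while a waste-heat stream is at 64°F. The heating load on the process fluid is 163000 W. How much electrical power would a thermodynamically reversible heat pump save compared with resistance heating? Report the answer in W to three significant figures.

In absolute terms T_C = 290.93 K and T_H = 353.55 K, so ΔT = 62.62 K.
COP_Carnot = T_H/ΔT = 353.55/62.62 = 5.646.
Resistance heating needs Ẇ_res = Q̇_H = 163000 W; the reversible heat pump needs only Ẇ_hp = Q̇_H/COP = 28870 W.
Saving = 163000 − 28870 = 134100 W.

134000 W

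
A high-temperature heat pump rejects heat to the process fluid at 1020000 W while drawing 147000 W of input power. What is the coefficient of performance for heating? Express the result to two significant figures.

The first law gives Q̇_H = Q̇_C + Ẇ, so the three rates are Q̇_C = 873000, Q̇_H = 1020000, Ẇ = 147000 W.
COP_HP = Q̇_H/Ẇ = 1020000/147000 = 6.939.

6.9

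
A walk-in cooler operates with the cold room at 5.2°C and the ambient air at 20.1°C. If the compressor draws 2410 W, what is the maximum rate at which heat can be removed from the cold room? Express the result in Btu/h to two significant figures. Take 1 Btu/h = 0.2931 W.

In absolute terms T_C = 278.35 K and T_H = 293.25 K, so ΔT = 14.90 K.
COP_Carnot = T_C/ΔT = 278.35/14.90 = 18.68.
Q̇_max = COP_Carnot × Ẇ = 18.68 × 2410 W = 45020 W = 153600 Btu/h.

150000 Btu/h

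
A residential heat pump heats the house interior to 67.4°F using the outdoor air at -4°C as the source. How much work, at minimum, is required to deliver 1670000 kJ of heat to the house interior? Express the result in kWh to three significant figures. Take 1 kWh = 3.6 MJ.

37.5 kWh

In absolute terms T_C = 269.15 K and T_H = 292.82 K, so ΔT = 23.67 K.
The reversible limit is COP_HP = T_H/ΔT = 12.37, so W_min = Q_H/COP = Q_H·ΔT/T_H.
W_min = 1670000 × 23.67/292.82 = 135000 kJ = 37.49 kWh.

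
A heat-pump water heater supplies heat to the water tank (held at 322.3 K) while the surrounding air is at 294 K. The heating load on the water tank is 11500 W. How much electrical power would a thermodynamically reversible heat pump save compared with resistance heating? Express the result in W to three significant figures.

10500 W

The reservoir spacing is ΔT = 322.3 − 294 = 28.30 K.
COP_Carnot = T_H/ΔT = 322.30/28.30 = 11.39.
Resistance heating needs Ẇ_res = Q̇_H = 11500 W; the reversible heat pump needs only Ẇ_hp = Q̇_H/COP = 1010 W.
Saving = 11500 − 1010 = 10490 W.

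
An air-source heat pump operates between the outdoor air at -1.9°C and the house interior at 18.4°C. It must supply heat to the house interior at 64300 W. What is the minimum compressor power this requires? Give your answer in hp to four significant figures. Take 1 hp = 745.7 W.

In absolute terms T_C = 271.25 K and T_H = 291.55 K, so ΔT = 20.30 K.
COP_Carnot = T_H/ΔT = 291.55/20.30 = 14.36.
Ẇ_min = Q̇/COP_Carnot = 64300/14.36 = 4477 W = 6.004 hp.

6.004 hp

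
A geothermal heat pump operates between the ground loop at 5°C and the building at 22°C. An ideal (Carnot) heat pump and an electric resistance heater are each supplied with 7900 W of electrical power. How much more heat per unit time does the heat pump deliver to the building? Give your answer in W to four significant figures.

129300 W

In absolute terms T_C = 278.15 K and T_H = 295.15 K, so ΔT = 17.00 K.
COP_Carnot = T_H/ΔT = 295.15/17.00 = 17.36.
The heat pump delivers Q̇_H = COP × Ẇ = 137200 W; the resistance heater delivers Ẇ = 7900 W.
Extra = (COP − 1)·Ẇ = 129300 W.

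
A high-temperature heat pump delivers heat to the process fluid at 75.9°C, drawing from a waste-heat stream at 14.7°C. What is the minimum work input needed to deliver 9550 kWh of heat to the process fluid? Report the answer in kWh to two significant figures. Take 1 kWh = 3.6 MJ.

In absolute terms T_C = 287.85 K and T_H = 349.05 K, so ΔT = 61.20 K.
The reversible limit is COP_HP = T_H/ΔT = 5.703, so W_min = Q_H/COP = Q_H·ΔT/T_H.
W_min = 9550 × 61.20/349.05 = 1674 kWh.

1700 kWh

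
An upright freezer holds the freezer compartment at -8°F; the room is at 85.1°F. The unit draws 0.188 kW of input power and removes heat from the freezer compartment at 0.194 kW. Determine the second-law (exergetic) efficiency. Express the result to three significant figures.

COP_actual = Q̇_C/Ẇ = 0.1940/0.1880 = 1.032.
In absolute terms T_C = 250.93 K and T_H = 302.65 K, so ΔT = 51.72 K.
COP_Carnot = T_C/ΔT = 250.93/51.72 = 4.851.
η_II = COP_actual/COP_Carnot = 1.032/4.851 = 0.2127.

0.213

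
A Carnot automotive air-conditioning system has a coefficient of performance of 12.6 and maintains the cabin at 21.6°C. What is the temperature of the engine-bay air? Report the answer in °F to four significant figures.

113.0 °F

COP_R = T_C/(T_H − T_C) gives T_H − T_C = T_C/COP.
With T_C = 294.75 K, T_H = 294.75 × (1 + 1/12.6) = 318.14 K.
Converting, 318.14 K = 112.99°F.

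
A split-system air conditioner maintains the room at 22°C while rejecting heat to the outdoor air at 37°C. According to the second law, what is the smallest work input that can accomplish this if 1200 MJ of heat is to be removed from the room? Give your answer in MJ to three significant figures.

In absolute terms T_C = 295.15 K and T_H = 310.15 K, so ΔT = 15.00 K.
The reversible limit is COP_R = T_C/ΔT = 19.68, so W_min = Q_C/COP = Q_C·ΔT/T_C.
W_min = 1200 × 15.00/295.15 = 60.99 MJ.

61.0 MJ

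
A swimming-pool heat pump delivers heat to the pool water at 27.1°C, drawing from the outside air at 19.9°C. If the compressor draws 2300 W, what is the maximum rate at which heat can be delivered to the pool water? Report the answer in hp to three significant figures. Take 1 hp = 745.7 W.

In absolute terms T_C = 293.05 K and T_H = 300.25 K, so ΔT = 7.200 K.
COP_Carnot = T_H/ΔT = 300.25/7.200 = 41.70.
Q̇_max = COP_Carnot × Ẇ = 41.70 × 2300 W = 95910 W = 128.6 hp.

129 hp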